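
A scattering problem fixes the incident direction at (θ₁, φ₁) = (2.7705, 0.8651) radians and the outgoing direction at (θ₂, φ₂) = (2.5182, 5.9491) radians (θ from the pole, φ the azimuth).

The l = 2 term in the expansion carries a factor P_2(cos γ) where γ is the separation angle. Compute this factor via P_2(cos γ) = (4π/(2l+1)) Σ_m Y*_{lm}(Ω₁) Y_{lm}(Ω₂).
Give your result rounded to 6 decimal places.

Summing Y*_{l m}(θ₁,φ₁)·Y_{l m}(θ₂,φ₂) over m ∈ [−2, 2]; prefactor 4π/(2·2+1) = 2.513274:
  [-2]  conj(Y_{2,-2})(Ω₁) = (-0.008063, 0.050152) ; Y_{2,-2}(Ω₂) = (0.103338, 0.081563) ; Δ = (-0.004924, 0.004525)
  [-1]  conj(Y_{2,-1})(Ω₁) = (-0.169329, -0.198726) ; Y_{2,-1}(Ω₂) = (-0.345929, -0.120071) ; Δ = (0.034715, 0.089076)
  [+0]  conj(Y_{2,0})(Ω₁) = (0.506358, -0.000000) ; Y_{2,0}(Ω₂) = (0.308313, 0.000000) ; Δ = (0.156117, 0.000000)
  [+1]  conj(Y_{2,1})(Ω₁) = (0.169329, -0.198726) ; Y_{2,1}(Ω₂) = (0.345929, -0.120071) ; Δ = (0.034715, -0.089076)
  [+2]  conj(Y_{2,2})(Ω₁) = (-0.008063, -0.050152) ; Y_{2,2}(Ω₂) = (0.103338, -0.081563) ; Δ = (-0.004924, -0.004525)
Σ over m = (0.215699, 0.000000); ×(4π/5) → (0.542110, 0.000000). Real part: 0.542110

0.542110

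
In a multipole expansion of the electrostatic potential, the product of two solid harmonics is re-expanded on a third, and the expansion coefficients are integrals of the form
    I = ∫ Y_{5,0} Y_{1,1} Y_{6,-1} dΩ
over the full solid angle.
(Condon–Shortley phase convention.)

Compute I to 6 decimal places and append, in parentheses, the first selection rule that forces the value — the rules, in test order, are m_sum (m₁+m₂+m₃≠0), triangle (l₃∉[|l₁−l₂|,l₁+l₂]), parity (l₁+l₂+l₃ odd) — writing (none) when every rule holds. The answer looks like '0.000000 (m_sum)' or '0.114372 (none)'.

-0.187239 (none)

Checks pass: Σm=0; 12 even; l₃=6∈[4,6].
(2·5+1)(2·1+1)(2·6+1) = 429
Δ: 0! 10! 2! / 13! → 1/858
sum: t=0:+1/14400 = 1/14400
3j²(5 1 6; 0 0 0) = Δ·Π!·Σ² = 6/143  (sign +1)
sum: t=0:+1/28800 = 1/28800
3j²(5 1 6; 0 1 -1) = Δ·Π!·Σ² = 7/286  (sign -1)
combine: 4πI² = 429·6/143·7/286 = 63/143
take √, sign -1: I = -0.18723944
No selection rule forces the value: the integral is nonzero (none).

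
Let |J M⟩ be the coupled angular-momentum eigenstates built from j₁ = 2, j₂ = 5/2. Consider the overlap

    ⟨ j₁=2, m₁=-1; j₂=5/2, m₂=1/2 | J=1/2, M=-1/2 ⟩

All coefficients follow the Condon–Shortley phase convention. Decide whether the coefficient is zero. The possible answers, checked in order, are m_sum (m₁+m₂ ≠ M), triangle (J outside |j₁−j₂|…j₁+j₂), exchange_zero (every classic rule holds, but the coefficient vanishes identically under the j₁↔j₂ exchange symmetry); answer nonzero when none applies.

nonzero

m-sum: m₁+m₂ = -1+1/2 = -1/2, M = -1/2  ✓
triangle: |j₁−j₂| = 1/2 ≤ J = 1/2 ≤ j₁+j₂ = 9/2  ✓
exchange: j₁≠j₂ or m₁≠m₂ — the exchange symmetry imposes no constraint here
value check: CG = −√(2/15) = -0.365148 ≠ 0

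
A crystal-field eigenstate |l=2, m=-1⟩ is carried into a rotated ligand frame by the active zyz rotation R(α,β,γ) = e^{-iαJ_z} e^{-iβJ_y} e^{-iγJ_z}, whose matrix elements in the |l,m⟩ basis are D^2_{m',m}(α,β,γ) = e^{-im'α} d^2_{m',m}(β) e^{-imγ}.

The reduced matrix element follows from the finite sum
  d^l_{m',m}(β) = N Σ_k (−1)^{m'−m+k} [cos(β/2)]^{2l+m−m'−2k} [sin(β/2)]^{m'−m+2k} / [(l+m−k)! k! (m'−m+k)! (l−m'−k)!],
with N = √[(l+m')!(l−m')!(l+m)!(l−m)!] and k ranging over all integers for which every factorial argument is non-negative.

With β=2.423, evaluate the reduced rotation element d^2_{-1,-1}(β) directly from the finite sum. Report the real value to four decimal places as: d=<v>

d^2_{-1,-1}(β=2.4230) via the finite sum:
With c≡cos(β/2)=0.351616 and s≡sin(β/2)=0.936144, N=[1·6·1·6]^{1/2}=6.000000
Admissible k: 0..1 (factorial args all ≥0)
  k=0: (−1)^0·6.0000/(6)·0.3516^4·0.9361^0 = +0.015285
  k=1: (−1)^1·6.0000/(2)·0.3516^2·0.9361^2 = -0.325045
d^2_{-1,-1}(2.4230) = +0.015285 -0.325045 = -0.309760

d=-0.3098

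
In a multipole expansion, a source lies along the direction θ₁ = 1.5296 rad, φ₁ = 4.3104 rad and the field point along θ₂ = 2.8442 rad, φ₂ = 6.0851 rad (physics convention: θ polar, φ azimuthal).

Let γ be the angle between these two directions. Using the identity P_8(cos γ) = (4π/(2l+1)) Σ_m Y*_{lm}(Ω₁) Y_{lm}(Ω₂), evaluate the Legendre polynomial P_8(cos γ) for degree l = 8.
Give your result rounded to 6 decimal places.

0.182659

Term-by-term m-sum for l=8 (normalisation 4π/17 = 0.739198):
  [-8]  conj(Y_{8,-8})(Ω₁) = (-0.510528, 0.038012) ; Y_{8,-8}(Ω₂) = (-0.000000, 0.000028) ; Δ = (-0.000001, -0.000014)
  [-7]  conj(Y_{8,-7})(Ω₁) = (0.027166, -0.079917) ; Y_{8,-7}(Ω₂) = (-0.000067, -0.000359) ; Δ = (-0.000031, -0.000004)
  [-6]  conj(Y_{8,-6})(Ω₁) = (-0.272053, -0.243298) ; Y_{8,-6}(Ω₂) = (0.001130, 0.002811) ; Δ = (0.000376, -0.001040)
  [-5]  conj(Y_{8,-5})(Ω₁) = (0.089782, -0.042174) ; Y_{8,-5}(Ω₂) = (-0.009866, -0.015047) ; Δ = (-0.001520, -0.000935)
  [-4]  conj(Y_{8,-4})(Ω₁) = (-0.011975, -0.322117) ; Y_{8,-4}(Ω₂) = (0.055254, 0.056027) ; Δ = (0.017386, -0.018469)
  [-3]  conj(Y_{8,-3})(Ω₁) = (0.099086, 0.037844) ; Y_{8,-3}(Ω₂) = (-0.205834, -0.139090) ; Δ = (-0.015132, -0.021571)
  [-2]  conj(Y_{8,-2})(Ω₁) = (0.211006, -0.218996) ; Y_{8,-2}(Ω₂) = (0.483055, 0.202055) ; Δ = (0.146177, -0.063152)
  [-1]  conj(Y_{8,-1})(Ω₁) = (0.042640, 0.100297) ; Y_{8,-1}(Ω₂) = (-0.564323, -0.113270) ; Δ = (-0.012702, -0.061430)
  [+0]  conj(Y_{8,0})(Ω₁) = (0.298798, -0.000000) ; Y_{8,0}(Ω₂) = (-0.073634, 0.000000) ; Δ = (-0.022002, 0.000000)
  [+1]  conj(Y_{8,1})(Ω₁) = (-0.042640, 0.100297) ; Y_{8,1}(Ω₂) = (0.564323, -0.113270) ; Δ = (-0.012702, 0.061430)
  [+2]  conj(Y_{8,2})(Ω₁) = (0.211006, 0.218996) ; Y_{8,2}(Ω₂) = (0.483055, -0.202055) ; Δ = (0.146177, 0.063152)
  [+3]  conj(Y_{8,3})(Ω₁) = (-0.099086, 0.037844) ; Y_{8,3}(Ω₂) = (0.205834, -0.139090) ; Δ = (-0.015132, 0.021571)
  [+4]  conj(Y_{8,4})(Ω₁) = (-0.011975, 0.322117) ; Y_{8,4}(Ω₂) = (0.055254, -0.056027) ; Δ = (0.017386, 0.018469)
  [+5]  conj(Y_{8,5})(Ω₁) = (-0.089782, -0.042174) ; Y_{8,5}(Ω₂) = (0.009866, -0.015047) ; Δ = (-0.001520, 0.000935)
  [+6]  conj(Y_{8,6})(Ω₁) = (-0.272053, 0.243298) ; Y_{8,6}(Ω₂) = (0.001130, -0.002811) ; Δ = (0.000376, 0.001040)
  [+7]  conj(Y_{8,7})(Ω₁) = (-0.027166, -0.079917) ; Y_{8,7}(Ω₂) = (0.000067, -0.000359) ; Δ = (-0.000031, 0.000004)
  [+8]  conj(Y_{8,8})(Ω₁) = (-0.510528, -0.038012) ; Y_{8,8}(Ω₂) = (-0.000000, -0.000028) ; Δ = (-0.000001, 0.000014)
Total Σ_m = (0.247104, -0.000000). Multiply by 0.739198: (0.182659, -0.000000). P_8(cos γ) = 0.182659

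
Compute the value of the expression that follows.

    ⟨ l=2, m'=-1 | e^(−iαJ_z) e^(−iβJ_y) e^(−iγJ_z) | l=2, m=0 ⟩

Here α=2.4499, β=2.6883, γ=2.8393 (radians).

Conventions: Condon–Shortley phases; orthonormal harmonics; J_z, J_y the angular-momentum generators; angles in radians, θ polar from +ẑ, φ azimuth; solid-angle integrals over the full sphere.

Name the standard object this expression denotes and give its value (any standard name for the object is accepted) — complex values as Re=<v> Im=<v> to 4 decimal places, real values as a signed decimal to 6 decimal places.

This is a Wigner D-matrix element — the rotation-matrix element ⟨l m'| R(α,β,γ) |l m⟩ in the angular-momentum basis.
Split into d^2_{-1,0}(β=2.6883) × two z-phases.
c=cos(2.688300/2)=0.224711, s=sin(2.688300/2)=0.974425; N=√[1·6·2·2]=4.898979
The bounds max(0,m−m')=1 and min(l+m,l−m')=2 give 2 terms
  k=1: (−1)^0·4.8990/(2)·0.2247^3·0.9744^1 = +0.027083
  k=2: (−1)^1·4.8990/(2)·0.2247^1·0.9744^3 = -0.509267
d^2_{-1,0}(2.6883) = +0.027083 -0.509267 = -0.482184
Attach z-rotation phases: D = e^{-i(-1)(2.4499)}·(-0.482184)·e^{-i(0)(2.8393)} = +0.371363-0.307557i

Wigner D-matrix element, Re=0.3714 Im=-0.3076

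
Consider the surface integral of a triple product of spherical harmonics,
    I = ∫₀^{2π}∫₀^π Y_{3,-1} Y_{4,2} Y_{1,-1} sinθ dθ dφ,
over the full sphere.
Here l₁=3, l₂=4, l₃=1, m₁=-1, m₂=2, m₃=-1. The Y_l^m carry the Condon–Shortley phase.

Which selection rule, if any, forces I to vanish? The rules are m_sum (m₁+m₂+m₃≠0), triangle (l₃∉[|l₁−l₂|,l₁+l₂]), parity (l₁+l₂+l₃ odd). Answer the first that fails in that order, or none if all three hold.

none

azimuthal sum: -1 + 2 − 1 = 0  ✓
1 ≤ 1 ≤ 7 (triangle on l)  ✓
L = 3 + 4 + 1 = 8 (even)  ✓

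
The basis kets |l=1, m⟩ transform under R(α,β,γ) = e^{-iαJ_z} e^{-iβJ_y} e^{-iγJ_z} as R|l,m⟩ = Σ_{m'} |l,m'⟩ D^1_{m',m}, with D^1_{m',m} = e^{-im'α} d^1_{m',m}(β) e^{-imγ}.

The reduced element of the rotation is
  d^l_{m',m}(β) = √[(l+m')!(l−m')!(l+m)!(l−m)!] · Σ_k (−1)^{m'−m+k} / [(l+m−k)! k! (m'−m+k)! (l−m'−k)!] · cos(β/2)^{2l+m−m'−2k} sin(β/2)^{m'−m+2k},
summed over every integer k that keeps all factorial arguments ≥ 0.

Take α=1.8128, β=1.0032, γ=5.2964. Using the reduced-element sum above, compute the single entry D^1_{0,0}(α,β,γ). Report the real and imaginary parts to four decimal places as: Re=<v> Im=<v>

Re=0.5376 Im=0.0000

D^1_{0,0}(1.8128,1.0032,5.2964) = e^{-i·0·1.8128}·d^1_{0,0}(1.0032)·e^{-i·0·5.2964}. Compute d first:
c=cos(1.003200/2)=0.876814, s=sin(1.003200/2)=0.480829; N=√[1·1·1·1]=1.000000
Admissible k: 0..1 (factorial args all ≥0)
  k=0: (−1)^0·1.0000/(1)·0.8768^2·0.4808^0 = +0.768803
  k=1: (−1)^1·1.0000/(1)·0.8768^0·0.4808^2 = -0.231197
d^1_{0,0}(1.0032) = +0.768803 -0.231197 = +0.537607
Phases: e^{-i·(0)·1.8128}=+1.000000+0.000000i, e^{-i·(0)·5.2964}=+1.000000+0.000000i ⇒ D=+0.537607+0.000000i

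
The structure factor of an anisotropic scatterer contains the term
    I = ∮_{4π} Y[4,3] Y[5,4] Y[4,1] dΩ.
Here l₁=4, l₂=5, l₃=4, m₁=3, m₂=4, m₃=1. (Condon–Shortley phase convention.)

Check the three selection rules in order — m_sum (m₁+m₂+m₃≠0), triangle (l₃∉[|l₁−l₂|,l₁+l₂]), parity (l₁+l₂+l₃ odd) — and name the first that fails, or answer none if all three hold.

azimuthal sum: 3 + 4 + 1 = 8  ✗
1 ≤ 4 ≤ 9 (triangle on l)
L = 4 + 5 + 4 = 13 (odd)

m_sum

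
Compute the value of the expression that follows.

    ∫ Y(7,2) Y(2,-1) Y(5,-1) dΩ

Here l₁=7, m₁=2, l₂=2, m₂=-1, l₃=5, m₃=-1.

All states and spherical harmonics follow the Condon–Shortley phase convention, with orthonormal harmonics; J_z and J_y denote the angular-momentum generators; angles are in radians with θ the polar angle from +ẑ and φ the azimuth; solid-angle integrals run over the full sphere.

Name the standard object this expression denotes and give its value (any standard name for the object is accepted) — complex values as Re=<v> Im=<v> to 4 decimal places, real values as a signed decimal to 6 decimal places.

This is a Gaunt coefficient — the integral of a triple product of spherical harmonics over the sphere.
m-sum 0 ✓  L=14 even ✓  5≤5≤9 ✓
Π(2lᵢ+1) = 15×5×11 = 825
triangle coeff Δ(7,2,5) = 1/15015
Σ_t [2,2]: t=2:+1/57600 = 1/57600
(3j)²=21/715 [(7 2 5; 0 0 0)], sign=-1
Σ_t [1,1]: t=1:−1/103680 = -1/103680
(3j)²=4/143 [(7 2 5; 2 -1 -1)], sign=-1
⇒ 4πI² = 1260/1859
I = (+1)√(1260/1859/(4π)) = 0.23224194

Gaunt coefficient, +0.232242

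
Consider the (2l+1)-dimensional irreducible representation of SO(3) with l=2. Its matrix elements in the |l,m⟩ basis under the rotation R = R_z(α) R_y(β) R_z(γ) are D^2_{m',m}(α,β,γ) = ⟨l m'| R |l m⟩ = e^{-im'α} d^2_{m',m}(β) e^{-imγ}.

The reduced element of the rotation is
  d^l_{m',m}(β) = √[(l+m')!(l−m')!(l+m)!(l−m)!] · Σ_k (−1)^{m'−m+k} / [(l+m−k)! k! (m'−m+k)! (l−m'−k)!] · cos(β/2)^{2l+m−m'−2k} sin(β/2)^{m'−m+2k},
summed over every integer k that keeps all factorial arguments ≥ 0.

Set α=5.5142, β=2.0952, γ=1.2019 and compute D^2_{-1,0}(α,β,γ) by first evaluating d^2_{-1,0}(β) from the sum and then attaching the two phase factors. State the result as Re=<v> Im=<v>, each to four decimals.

D^2_{-1,0}(5.5142,2.0952,1.2019) = e^{-i·-1·5.5142}·d^2_{-1,0}(2.0952)·e^{-i·0·1.2019}. Compute d first:
With c≡cos(β/2)=0.499651 and s≡sin(β/2)=0.866227, N=[1·6·2·2]^{1/2}=4.898979
Admissible k: 1..2 (factorial args all ≥0)
  k=1: (−1)^0·4.8990/(2)·0.4997^3·0.8662^1 = +0.264672
  k=2: (−1)^1·4.8990/(2)·0.4997^1·0.8662^3 = -0.795495
d^2_{-1,0}(2.0952) = +0.264672 -0.795495 = -0.530822
D = (+0.718617-0.695406i)·(-0.530822)·(+1.000000+0.000000i) = -0.381458+0.369137i

Re=-0.3815 Im=0.3691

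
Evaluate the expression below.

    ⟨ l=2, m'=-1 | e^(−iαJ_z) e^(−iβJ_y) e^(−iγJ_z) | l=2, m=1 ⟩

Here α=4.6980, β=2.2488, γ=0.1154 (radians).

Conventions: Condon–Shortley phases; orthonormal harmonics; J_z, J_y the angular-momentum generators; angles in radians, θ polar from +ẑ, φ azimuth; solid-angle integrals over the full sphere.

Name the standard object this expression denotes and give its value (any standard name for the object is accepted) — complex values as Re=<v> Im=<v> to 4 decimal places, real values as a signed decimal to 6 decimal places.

This is a Wigner D-matrix element — the rotation-matrix element ⟨l m'| R(α,β,γ) |l m⟩ in the angular-momentum basis.
Split into d^2_{-1,1}(β=2.2488) × two z-phases.
Half-angle: c=0.431718, s=0.902009. N=√(1·6·6·1)=6.000000
Admissible k: 2..3 (factorial args all ≥0)
  k=2: (−1)^0·6.0000/(2)·0.4317^2·0.9020^2 = +0.454928
  k=3: (−1)^1·6.0000/(6)·0.4317^0·0.9020^4 = -0.661977
d^2_{-1,1}(2.2488) = +0.454928 -0.661977 = -0.207049
Attach z-rotation phases: D = e^{-i(-1)(4.6980)}·(-0.207049)·e^{-i(1)(0.1154)} = +0.026797+0.205308i

Wigner D-matrix element, Re=0.0268 Im=0.2053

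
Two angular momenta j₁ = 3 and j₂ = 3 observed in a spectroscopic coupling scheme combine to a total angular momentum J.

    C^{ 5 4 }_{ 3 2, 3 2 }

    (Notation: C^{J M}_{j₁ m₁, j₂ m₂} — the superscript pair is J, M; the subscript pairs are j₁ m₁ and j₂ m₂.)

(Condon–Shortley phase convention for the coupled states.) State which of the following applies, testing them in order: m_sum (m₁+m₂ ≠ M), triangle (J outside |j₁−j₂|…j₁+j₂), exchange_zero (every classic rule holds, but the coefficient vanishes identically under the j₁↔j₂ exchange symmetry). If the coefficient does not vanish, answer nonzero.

exchange_zero

m-sum: m₁+m₂ = 2+2 = 4, M = 4  ✓
triangle: |j₁−j₂| = 0 ≤ J = 5 ≤ j₁+j₂ = 6  ✓
exchange: j₁=j₂ and m₁=m₂, and (−1)^(j₁+j₂−J) = (−1)^1 = −1 forces ⟨j₁m₁;j₂m₂|JM⟩ = −⟨j₂m₂;j₁m₁|JM⟩ = −⟨j₁m₁;j₂m₂|JM⟩ ⇒ the coefficient vanishes identically
Racah sum check: Σ_k collapses to 0 ⇒ CG = 0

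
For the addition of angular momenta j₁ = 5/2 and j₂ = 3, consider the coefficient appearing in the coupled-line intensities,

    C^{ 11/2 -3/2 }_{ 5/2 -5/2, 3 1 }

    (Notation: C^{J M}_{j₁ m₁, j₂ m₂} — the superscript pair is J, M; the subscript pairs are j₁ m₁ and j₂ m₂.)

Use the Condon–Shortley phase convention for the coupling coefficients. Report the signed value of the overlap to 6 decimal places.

+√(1/22) ≈ +0.213201

j₁+j₂−J=0  J+j₁−j₂=5  J−j₁+j₂=6  j₁+j₂+J+1=12
(j₁±m₁, j₂±m₂, J±M) = (0,5,4,2,4,7)
P² = 16588800/11
sum k=0..0:
  [0] +1/5760 = 1/5760
S = 1/5760
C² = P²·S² = 1/22 ; C = +0.213201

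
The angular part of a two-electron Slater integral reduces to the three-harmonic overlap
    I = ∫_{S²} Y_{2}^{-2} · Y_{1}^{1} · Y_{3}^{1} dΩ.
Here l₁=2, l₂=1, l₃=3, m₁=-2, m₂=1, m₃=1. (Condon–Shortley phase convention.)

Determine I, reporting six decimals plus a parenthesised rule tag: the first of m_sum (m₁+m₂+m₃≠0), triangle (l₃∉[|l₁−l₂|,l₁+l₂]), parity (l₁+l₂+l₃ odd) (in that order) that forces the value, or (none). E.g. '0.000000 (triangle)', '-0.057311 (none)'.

m-sum 0 ✓  L=6 even ✓  1≤3≤3 ✓
Π(2lᵢ+1) = 5×3×7 = 105
triangle coeff Δ(2,1,3) = 1/105
Σ_t [0,0]: t=0:+1/4 = 1/4
(3j)²=3/35 [(2 1 3; 0 0 0)], sign=-1
Σ_t [0,0]: t=0:+1/48 = 1/48
(3j)²=1/105 [(2 1 3; -2 1 1)], sign=+1
⇒ 4πI² = 3/35
I = (-1)√(3/35/(4π)) = -0.08258890
No selection rule forces the value: the integral is nonzero (none).

-0.082589 (none)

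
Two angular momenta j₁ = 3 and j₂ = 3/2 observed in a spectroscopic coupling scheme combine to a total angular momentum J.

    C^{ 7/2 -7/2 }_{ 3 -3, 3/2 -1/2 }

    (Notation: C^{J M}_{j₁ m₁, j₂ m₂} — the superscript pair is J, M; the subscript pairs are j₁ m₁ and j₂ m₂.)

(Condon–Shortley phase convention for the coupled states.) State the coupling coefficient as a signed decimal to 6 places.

√[8·1!5!2!/9! · 0!6!1!2!0!7!] = √(38400)
  +(−1)^1/∏(1,0,5,0,0,2)! = -1/240  (running -1/240)
⟨..|..⟩ = √(38400)·(-1/240) = -0.816497

−√(2/3) = -0.816497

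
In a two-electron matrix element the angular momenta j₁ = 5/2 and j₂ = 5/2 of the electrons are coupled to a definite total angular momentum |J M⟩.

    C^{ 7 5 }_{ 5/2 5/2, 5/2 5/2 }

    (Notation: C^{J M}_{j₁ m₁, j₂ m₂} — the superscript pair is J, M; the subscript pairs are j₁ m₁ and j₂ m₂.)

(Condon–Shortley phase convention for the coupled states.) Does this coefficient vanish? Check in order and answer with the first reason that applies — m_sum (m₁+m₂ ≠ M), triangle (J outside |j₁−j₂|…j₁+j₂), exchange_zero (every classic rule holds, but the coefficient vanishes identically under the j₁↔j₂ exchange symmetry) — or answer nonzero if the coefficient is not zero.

m-sum: m₁+m₂ = 5/2+5/2 = 5, M = 5  ✓
triangle: need |j₁−j₂| ≤ J ≤ j₁+j₂, i.e. J ∈ [0, 5]; J = 7 is outside ✗ ⇒ coefficient is 0

triangle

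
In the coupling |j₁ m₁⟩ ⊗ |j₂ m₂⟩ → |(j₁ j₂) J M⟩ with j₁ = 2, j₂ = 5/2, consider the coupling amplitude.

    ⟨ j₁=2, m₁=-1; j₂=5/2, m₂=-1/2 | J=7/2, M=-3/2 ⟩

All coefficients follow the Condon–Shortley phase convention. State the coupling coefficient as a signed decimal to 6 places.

−√(2/21) = -0.308607

j₁+j₂−J=1  J+j₁−j₂=3  J−j₁+j₂=4  j₁+j₂+J+1=9
(j₁±m₁, j₂±m₂, J±M) = (1,3,2,3,2,5)
P² = 384/7
sum k=0..1:
  [0] +1/24 = 1/24
  [1] −1/12 = -1/12
S = -1/24
C² = P²·S² = 2/21 ; C = -0.308607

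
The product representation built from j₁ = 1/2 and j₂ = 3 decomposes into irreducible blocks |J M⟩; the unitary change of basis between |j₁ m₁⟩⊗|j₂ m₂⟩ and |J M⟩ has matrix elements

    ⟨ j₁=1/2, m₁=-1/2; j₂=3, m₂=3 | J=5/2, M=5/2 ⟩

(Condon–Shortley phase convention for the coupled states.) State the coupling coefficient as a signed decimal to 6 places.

j₁+j₂−J=1  J+j₁−j₂=0  J−j₁+j₂=5  j₁+j₂+J+1=7
(j₁±m₁, j₂±m₂, J±M) = (0,1,6,0,5,0)
P² = 86400/7
sum k=1..1:
  [1] −1/120 = -1/120
S = -1/120
C² = P²·S² = 6/7 ; C = -0.925820

−√(6/7) = -0.925820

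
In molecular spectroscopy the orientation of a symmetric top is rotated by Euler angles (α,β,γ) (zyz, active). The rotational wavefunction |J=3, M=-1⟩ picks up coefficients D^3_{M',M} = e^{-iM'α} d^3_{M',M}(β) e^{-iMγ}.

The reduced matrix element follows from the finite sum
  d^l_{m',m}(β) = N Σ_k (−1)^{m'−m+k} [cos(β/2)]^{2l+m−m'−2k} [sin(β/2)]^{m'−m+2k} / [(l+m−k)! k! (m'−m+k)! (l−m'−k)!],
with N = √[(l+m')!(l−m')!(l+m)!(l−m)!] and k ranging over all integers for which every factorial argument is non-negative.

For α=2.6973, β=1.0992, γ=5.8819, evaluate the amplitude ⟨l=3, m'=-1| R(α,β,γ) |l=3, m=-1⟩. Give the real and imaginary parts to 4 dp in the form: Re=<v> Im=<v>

D^3_{-1,-1}(2.6973,1.0992,5.8819) = e^{-i·-1·2.6973}·d^3_{-1,-1}(1.0992)·e^{-i·-1·5.8819}. Compute d first:
c=cos(1.099200/2)=0.852734, s=sin(1.099200/2)=0.522346; N=√[2·24·2·24]=48.000000
k: max(0,(-1)−(-1))=0 … min(3+(-1),3−(-1))=2
  k=0: (−1)^0·48.0000/(48)·0.8527^6·0.5223^0 = +0.384486
  k=1: (−1)^1·48.0000/(6)·0.8527^4·0.5223^2 = -1.154144
  k=2: (−1)^2·48.0000/(8)·0.8527^2·0.5223^4 = +0.324797
d^3_{-1,-1}(1.0992) = +0.384486 -1.154144 +0.324797 = -0.444862
D = (-0.902915+0.429819i)·(-0.444862)·(+0.920560-0.390602i) = +0.295077-0.332915i

Re=0.2951 Im=-0.3329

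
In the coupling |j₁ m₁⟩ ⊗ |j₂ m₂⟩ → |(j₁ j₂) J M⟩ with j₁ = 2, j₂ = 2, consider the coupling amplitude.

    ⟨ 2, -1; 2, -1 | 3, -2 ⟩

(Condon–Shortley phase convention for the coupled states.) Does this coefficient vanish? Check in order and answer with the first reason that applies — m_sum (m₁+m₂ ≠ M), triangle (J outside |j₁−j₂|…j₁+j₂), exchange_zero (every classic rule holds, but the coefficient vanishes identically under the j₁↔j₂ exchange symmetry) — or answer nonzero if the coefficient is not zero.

m-sum: m₁+m₂ = -1+(-1) = -2, M = -2  ✓
triangle: |j₁−j₂| = 0 ≤ J = 3 ≤ j₁+j₂ = 4  ✓
exchange: j₁=j₂ and m₁=m₂, and (−1)^(j₁+j₂−J) = (−1)^1 = −1 forces ⟨j₁m₁;j₂m₂|JM⟩ = −⟨j₂m₂;j₁m₁|JM⟩ = −⟨j₁m₁;j₂m₂|JM⟩ ⇒ the coefficient vanishes identically
Racah sum check: Σ_k collapses to 0 ⇒ CG = 0

exchange_zero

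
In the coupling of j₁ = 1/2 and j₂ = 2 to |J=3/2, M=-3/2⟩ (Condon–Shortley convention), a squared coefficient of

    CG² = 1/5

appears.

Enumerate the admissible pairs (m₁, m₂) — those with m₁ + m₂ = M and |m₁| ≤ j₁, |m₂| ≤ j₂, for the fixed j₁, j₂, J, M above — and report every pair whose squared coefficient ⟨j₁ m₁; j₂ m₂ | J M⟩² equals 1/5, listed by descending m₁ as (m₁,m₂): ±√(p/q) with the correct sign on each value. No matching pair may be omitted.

Admissible pairs with m₁+m₂ = M = -3/2: (-1/2,-1), (1/2,-2)
  (m₁,m₂)=(1/2,-2): CG² = 4/5, CG = +√(4/5)
  (m₁,m₂)=(-1/2,-1): CG² = 1/5, CG = −√(1/5)   ← matches the target
Pairs with CG² = 1/5: (-1/2,-1): −√(1/5)

(-1/2,-1): −√(1/5)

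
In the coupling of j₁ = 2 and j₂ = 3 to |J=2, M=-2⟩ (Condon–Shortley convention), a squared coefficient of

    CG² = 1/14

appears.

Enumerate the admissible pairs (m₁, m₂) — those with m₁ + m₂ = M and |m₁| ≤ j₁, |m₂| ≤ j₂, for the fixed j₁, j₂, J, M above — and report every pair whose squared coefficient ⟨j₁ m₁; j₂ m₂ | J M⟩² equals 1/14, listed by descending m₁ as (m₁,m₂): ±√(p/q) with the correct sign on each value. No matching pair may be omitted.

Admissible pairs with m₁+m₂ = M = -2: (-2,0), (-1,-1), (0,-2), (1,-3)
  (m₁,m₂)=(1,-3): CG² = 5/14, CG = +√(5/14)
  (m₁,m₂)=(0,-2): CG² = 5/14, CG = −√(5/14)
  (m₁,m₂)=(-1,-1): CG² = 3/14, CG = +√(3/14)
  (m₁,m₂)=(-2,0): CG² = 1/14, CG = −√(1/14)   ← matches the target
Pairs with CG² = 1/14: (-2,0): −√(1/14)

(-2,0): −√(1/14)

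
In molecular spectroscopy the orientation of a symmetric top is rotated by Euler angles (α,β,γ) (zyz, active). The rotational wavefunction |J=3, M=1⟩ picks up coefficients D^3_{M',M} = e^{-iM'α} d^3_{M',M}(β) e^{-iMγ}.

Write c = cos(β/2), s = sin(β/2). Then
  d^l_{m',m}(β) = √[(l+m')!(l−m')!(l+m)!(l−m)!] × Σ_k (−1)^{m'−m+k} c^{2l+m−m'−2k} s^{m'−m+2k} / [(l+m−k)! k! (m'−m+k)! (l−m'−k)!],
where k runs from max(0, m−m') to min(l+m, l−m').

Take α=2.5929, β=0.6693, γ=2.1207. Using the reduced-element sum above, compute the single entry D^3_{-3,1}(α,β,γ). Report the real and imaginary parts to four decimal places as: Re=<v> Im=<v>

Re=0.0326 Im=-0.0235

First d^3_{-3,1}(β=0.6693), then the phase factors e^{-i(-3)α} and e^{-i(1)γ}:
c=cos(0.669300/2)=0.944525, s=sin(0.669300/2)=0.328439; N=√[1·720·24·2]=185.903201
Admissible k: 4..4 (factorial args all ≥0)
  k=4: (−1)^0·185.9032/(48)·0.9445^2·0.3284^4 = +0.040206
d^3_{-3,1}(0.6693) = +0.040206
Attach z-rotation phases: D = e^{-i(-3)(2.5929)}·(+0.040206)·e^{-i(1)(2.1207)} = +0.032601-0.023530i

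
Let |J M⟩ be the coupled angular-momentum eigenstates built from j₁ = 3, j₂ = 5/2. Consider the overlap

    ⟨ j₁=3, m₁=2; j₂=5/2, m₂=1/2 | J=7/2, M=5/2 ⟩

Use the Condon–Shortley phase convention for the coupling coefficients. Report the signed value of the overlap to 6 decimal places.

j₁+j₂−J=2  J+j₁−j₂=4  J−j₁+j₂=3  j₁+j₂+J+1=10
(j₁±m₁, j₂±m₂, J±M) = (5,1,3,2,6,1)
P² = 4608/7
sum k=0..1:
  [0] +1/72 = 1/72
  [1] −1/48 = -1/48
S = -1/144
C² = P²·S² = 2/63 ; C = -0.178174

-0.178174  (= −√(2/63))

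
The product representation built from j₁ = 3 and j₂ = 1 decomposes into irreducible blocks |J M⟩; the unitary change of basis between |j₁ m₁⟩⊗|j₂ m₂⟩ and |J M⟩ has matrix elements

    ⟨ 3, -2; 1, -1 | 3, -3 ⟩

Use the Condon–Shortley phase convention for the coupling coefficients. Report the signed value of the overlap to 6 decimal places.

√[7·1!5!1!/8! · 1!5!0!2!0!6!] = √(3600)
  +(−1)^0/∏(0,1,5,0,0,1)! = 1/120  (running 1/120)
⟨..|..⟩ = √(3600)·(1/120) = +0.500000

+√(1/4) = +0.500000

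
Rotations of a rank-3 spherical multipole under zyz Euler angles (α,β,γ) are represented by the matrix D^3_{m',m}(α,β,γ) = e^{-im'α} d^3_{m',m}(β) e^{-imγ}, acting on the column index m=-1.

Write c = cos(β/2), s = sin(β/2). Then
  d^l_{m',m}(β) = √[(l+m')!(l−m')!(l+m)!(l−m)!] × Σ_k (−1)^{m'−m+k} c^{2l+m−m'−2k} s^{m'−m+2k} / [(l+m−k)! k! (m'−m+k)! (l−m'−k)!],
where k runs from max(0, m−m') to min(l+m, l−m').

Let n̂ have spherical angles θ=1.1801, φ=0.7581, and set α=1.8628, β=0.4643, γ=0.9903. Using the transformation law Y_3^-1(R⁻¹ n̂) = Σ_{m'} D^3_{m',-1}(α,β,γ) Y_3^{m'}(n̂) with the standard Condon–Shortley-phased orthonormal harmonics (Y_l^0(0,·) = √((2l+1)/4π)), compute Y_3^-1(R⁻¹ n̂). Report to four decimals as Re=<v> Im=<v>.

Need the full column D^3_{m',-1} for m'=−3..3 at α=1.8628, β=0.4643, γ=0.9903.
cos(β/2)=0.973174, sin(β/2)=0.230070
d^3_{-3,-1}: single k=2 term ⇒ +0.183878;  D = +0.175907+0.053551i
d^3_{-2,-1}: k∈[1..2] ⇒ +0.635058 -0.070988 = +0.564070;  D = +0.001980-0.564066i
d^3_{-1,-1}: k∈[0..2] ⇒ +0.849460 -0.379816 +0.015921 = +0.485565;  D = -0.465499+0.138147i
d^3_{0,-1}: k∈[0..2] ⇒ -0.695671 +0.116645 -0.002173 = -0.581199;  D = -0.318752-0.485993i
d^3_{1,-1}: k∈[0..2] ⇒ +0.284862 -0.021228 +0.000148 = +0.263782;  D = +0.169589-0.202041i
d^3_{2,-1}: k∈[0..1] ⇒ -0.070988 +0.001984 = -0.069004;  D = +0.063387+0.027271i
d^3_{3,-1}: single k=0 term ⇒ +0.010277;  D = -0.001172+0.010210i
Y_3^{m'}(θ=1.1801,φ=0.7581) and Σ D·Y over m':
  (+0.1759+0.0536i)·(-0.2134-0.2515i)  (+0.0020-0.5641i)·(+0.0182-0.3323i)  (-0.4655+0.1381i)·(-0.0596+0.0565i)  (-0.3188-0.4860i)·(-0.3233+0.0000i)  (+0.1696-0.2020i)·(+0.0596+0.0565i)  (+0.0634+0.0273i)·(+0.0182+0.3323i)  (-0.0012+0.0102i)·(+0.2134-0.2515i)
Y_3^-1(R⁻¹ n̂) = -0.072504+0.077580i

Re=-0.0725 Im=0.0776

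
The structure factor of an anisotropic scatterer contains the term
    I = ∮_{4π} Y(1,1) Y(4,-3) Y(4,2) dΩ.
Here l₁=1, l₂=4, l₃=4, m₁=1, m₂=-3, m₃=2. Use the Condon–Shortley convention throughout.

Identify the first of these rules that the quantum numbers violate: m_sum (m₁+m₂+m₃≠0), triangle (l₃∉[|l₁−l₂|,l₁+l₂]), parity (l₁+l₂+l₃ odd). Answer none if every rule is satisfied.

parity

azimuthal sum: 1 − 3 + 2 = 0  ✓
3 ≤ 4 ≤ 5 (triangle on l)  ✓
L = 1 + 4 + 4 = 9 (odd)  ✗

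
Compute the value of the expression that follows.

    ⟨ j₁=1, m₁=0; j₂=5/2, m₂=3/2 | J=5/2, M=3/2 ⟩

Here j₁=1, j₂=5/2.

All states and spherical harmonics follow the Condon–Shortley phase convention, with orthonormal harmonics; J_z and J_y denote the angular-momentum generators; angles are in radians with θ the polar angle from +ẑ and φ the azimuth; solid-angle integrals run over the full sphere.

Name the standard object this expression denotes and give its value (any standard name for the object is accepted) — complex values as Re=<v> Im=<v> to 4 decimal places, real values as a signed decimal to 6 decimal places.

Clebsch–Gordan coefficient, −√(9/35) ≈ -0.507093

This is a Clebsch–Gordan (vector-coupling) coefficient.
j₁+j₂−J=1  J+j₁−j₂=1  J−j₁+j₂=4  j₁+j₂+J+1=7
(j₁±m₁, j₂±m₂, J±M) = (1,1,4,1,4,1)
P² = 576/35
sum k=0..1:
  [0] +1/24 = 1/24
  [1] −1/6 = -1/6
S = -1/8
C² = P²·S² = 9/35 ; C = -0.507093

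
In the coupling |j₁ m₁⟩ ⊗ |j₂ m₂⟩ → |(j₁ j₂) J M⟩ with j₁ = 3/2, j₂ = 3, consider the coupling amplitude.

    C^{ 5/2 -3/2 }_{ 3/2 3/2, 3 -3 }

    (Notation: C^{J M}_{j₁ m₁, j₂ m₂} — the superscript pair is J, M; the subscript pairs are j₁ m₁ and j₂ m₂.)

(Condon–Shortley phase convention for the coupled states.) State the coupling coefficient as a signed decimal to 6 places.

+0.566947  (= +√(9/28))

triangle: 2!×1!×4!/8! = 48/40320
(j±m)!: 3!×0!×0!×6!×1!×4! = 103680
prefactor² = (2J+1)×Δ×N² = 5184/7
  k=0: +1/(0!×2!×0!×0!×1!×4!) = 1/48
Σ = 1/48  ⇒  CG² = 5184/7×(1/48)² = 9/28
CG = +√(9/28) = +0.566947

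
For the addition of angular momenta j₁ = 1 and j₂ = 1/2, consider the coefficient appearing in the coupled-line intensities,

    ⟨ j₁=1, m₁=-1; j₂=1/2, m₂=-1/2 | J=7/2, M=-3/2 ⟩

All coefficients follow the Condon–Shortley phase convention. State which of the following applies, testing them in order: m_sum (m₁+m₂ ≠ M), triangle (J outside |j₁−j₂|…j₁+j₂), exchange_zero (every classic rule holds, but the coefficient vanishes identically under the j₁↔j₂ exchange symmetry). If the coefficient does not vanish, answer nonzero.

m-sum: m₁+m₂ = -1+(-1/2) = -3/2, M = -3/2  ✓
triangle: need |j₁−j₂| ≤ J ≤ j₁+j₂, i.e. J ∈ [1/2, 3/2]; J = 7/2 is outside ✗ ⇒ coefficient is 0

triangle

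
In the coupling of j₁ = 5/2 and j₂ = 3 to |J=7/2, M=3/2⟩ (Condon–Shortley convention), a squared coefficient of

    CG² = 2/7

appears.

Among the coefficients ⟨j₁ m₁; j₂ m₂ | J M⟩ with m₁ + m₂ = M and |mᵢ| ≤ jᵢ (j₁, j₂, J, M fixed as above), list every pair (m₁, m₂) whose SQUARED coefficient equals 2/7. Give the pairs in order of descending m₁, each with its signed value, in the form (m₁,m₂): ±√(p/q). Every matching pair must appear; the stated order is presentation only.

Admissible pairs with m₁+m₂ = M = 3/2: (-3/2,3), (-1/2,2), (1/2,1), (3/2,0), (5/2,-1)
  (m₁,m₂)=(5/2,-1): CG² = 8/21, CG = +√(8/21)
  (m₁,m₂)=(3/2,0): CG² = 0/1, CG = 0
  (m₁,m₂)=(1/2,1): CG² = 5/21, CG = −√(5/21)
  (m₁,m₂)=(-1/2,2): CG² = 2/21, CG = +√(2/21)
  (m₁,m₂)=(-3/2,3): CG² = 2/7, CG = +√(2/7)   ← matches the target
Pairs with CG² = 2/7: (-3/2,3): +√(2/7)

(-3/2,3): +√(2/7)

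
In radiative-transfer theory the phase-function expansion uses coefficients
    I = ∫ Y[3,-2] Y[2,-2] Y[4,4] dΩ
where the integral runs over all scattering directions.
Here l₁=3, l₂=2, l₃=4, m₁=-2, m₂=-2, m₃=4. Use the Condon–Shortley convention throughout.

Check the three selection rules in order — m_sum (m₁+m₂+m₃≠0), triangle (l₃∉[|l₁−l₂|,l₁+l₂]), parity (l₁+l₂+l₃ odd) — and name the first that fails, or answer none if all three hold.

parity

azimuthal sum: -2 − 2 + 4 = 0  ✓
1 ≤ 4 ≤ 5 (triangle on l)  ✓
L = 3 + 2 + 4 = 9 (odd)  ✗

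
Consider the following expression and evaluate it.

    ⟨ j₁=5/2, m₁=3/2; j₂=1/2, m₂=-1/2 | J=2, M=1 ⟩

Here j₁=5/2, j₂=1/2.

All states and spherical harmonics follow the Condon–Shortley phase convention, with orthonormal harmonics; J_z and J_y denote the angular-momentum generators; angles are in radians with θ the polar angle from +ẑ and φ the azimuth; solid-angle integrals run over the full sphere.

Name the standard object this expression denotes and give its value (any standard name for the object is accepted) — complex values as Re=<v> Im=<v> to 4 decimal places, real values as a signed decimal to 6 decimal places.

Clebsch–Gordan coefficient, +√(2/3) ≈ +0.816497

This is a Clebsch–Gordan (vector-coupling) coefficient.
j₁+j₂−J=1  J+j₁−j₂=4  J−j₁+j₂=0  j₁+j₂+J+1=6
(j₁±m₁, j₂±m₂, J±M) = (4,1,0,1,3,1)
P² = 24
sum k=0..0:
  [0] +1/6 = 1/6
S = 1/6
C² = P²·S² = 2/3 ; C = +0.816497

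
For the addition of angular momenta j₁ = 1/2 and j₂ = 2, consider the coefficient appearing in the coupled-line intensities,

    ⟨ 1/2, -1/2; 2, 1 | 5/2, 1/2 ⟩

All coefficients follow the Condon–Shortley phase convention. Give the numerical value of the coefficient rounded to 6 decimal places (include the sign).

triangle: 0!*1!*4!/6! = 24/720
(j±m)!: 0!*1!*3!*1!*3!*2! = 72
prefactor² = (2J+1)*Δ*N² = 72/5
  k=0: +1/(0!*0!*1!*3!*0!*1!) = 1/6
Σ = 1/6  ⇒  CG² = 72/5*(1/6)² = 2/5
CG = +√(2/5) = +0.632456

+0.632456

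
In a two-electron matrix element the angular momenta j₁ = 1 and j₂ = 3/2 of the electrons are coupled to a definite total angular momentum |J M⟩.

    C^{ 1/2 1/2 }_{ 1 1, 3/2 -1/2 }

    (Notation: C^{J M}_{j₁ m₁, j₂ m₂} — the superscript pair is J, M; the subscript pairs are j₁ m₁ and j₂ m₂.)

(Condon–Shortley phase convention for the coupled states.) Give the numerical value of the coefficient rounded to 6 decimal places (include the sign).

+√(1/6) ≈ +0.408248

triangle: 2!×0!×1!/4! = 2/24
(j±m)!: 2!×0!×1!×2!×1!×0! = 4
prefactor² = (2J+1)×Δ×N² = 2/3
  k=0: +1/(0!×2!×0!×1!×0!×0!) = 1/2
Σ = 1/2  ⇒  CG² = 2/3×(1/2)² = 1/6
CG = +√(1/6) = +0.408248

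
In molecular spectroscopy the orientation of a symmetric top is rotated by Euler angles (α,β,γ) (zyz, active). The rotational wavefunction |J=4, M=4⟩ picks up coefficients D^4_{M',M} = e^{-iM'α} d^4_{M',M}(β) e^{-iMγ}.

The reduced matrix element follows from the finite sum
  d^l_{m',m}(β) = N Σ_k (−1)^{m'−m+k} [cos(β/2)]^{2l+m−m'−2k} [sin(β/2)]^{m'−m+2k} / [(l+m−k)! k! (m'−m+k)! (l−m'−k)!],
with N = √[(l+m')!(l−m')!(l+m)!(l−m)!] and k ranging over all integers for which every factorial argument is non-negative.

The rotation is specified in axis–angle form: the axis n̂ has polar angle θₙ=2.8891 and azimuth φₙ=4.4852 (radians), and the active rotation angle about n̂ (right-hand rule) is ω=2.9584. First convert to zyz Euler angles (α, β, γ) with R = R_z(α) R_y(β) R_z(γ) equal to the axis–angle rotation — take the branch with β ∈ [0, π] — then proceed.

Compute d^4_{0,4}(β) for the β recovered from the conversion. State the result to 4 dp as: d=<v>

Axis–angle → zyz. n̂ = (sinθₙcosφₙ, sinθₙsinφₙ, cosθₙ) = (-0.056269, -0.243399, -0.968293), ω = 2.9584.
R = I cosω + sinω [n̂]ₓ + (1−cosω) n̂n̂ᵀ gives
  R = [-0.976988, +0.203556, +0.063718; -0.149231, -0.865772, +0.477670; +0.152398, +0.457169, +0.876226]
β = atan2(√(R₁₃²+R₂₃²), R₃₃) = 0.502823; α = atan2(R₂₃, R₁₃) mod 2π = 1.438185; γ = atan2(R₃₂, −R₃₁) mod 2π = 1.892563
d^4_{0,4}(β=0.5028) via the finite sum:
Half-angle: c=0.968562, s=0.248771. N=√(24·24·40320·1)=4819.161753
The bounds max(0,m−m')=4 and min(l+m,l−m')=4 give 1 term
  k=4: (−1)^0·4819.1618/(576)·0.9686^4·0.2488^4 = +0.028201
d^4_{0,4}(0.5028) = +0.028201

d=0.0282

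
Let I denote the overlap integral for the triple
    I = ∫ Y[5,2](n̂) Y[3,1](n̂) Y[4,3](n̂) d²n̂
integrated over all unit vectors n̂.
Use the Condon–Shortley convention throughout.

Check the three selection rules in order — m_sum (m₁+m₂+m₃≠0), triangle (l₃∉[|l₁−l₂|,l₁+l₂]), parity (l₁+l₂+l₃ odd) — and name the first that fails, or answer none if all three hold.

m_sum

azimuthal sum: 2 + 1 + 3 = 6  ✗
2 ≤ 4 ≤ 8 (triangle on l)
L = 5 + 3 + 4 = 12 (even)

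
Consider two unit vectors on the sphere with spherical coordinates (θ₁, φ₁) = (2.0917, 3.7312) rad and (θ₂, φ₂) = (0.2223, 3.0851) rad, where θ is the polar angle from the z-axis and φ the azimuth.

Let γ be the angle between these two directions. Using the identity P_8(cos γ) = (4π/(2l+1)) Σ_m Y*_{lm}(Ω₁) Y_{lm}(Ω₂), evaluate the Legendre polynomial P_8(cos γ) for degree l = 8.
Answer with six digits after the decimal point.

Summing Y*_{l m}(θ₁,φ₁)·Y_{l m}(θ₂,φ₂) over m ∈ [−8, 8]; prefactor 4π/(2·8+1) = 0.739198:
  m=-8: (+0.000738-0.165120i) × (+0.000003+0.000001i) = +0.000000-0.000000i  (running Σ = +0.000000-0.000000i)
  m=-7: (-0.209306-0.315916i) × (-0.000047-0.000020i) = +0.000004+0.000019i  (running Σ = +0.000004+0.000019i)
  m=-6: (-0.401495-0.167884i) × (+0.000541+0.000191i) = -0.000185-0.000167i  (running Σ = -0.000181-0.000149i)
  m=-5: (-0.139404+0.027325i) × (-0.004472-0.001298i) = +0.000659+0.000059i  (running Σ = +0.000478-0.000090i)
  m=-4: (+0.197068-0.196189i) × (+0.027341+0.006286i) = +0.006621-0.004125i  (running Σ = +0.007099-0.004216i)
  m=-3: (+0.058436-0.291225i) × (-0.122076-0.020890i) = -0.013217+0.034331i  (running Σ = -0.006118+0.030115i)
  m=-2: (+0.053152+0.128726i) × (+0.375511+0.042609i) = +0.014474+0.050603i  (running Σ = +0.008356+0.080718i)
  m=-1: (+0.271474+0.181613i) × (-0.678003-0.038343i) = -0.177097-0.133543i  (running Σ = -0.168741-0.052825i)
  m=0: (-0.093149-0.000000i) × (+0.335493+0.000000i) = -0.031251-0.000000i  (running Σ = -0.199992-0.052825i)
  m=1: (-0.271474+0.181613i) × (+0.678003-0.038343i) = -0.177097+0.133543i  (running Σ = -0.377088+0.080718i)
  m=2: (+0.053152-0.128726i) × (+0.375511-0.042609i) = +0.014474-0.050603i  (running Σ = -0.362614+0.030115i)
  m=3: (-0.058436-0.291225i) × (+0.122076-0.020890i) = -0.013217-0.034331i  (running Σ = -0.375831-0.004216i)
  m=4: (+0.197068+0.196189i) × (+0.027341-0.006286i) = +0.006621+0.004125i  (running Σ = -0.369210-0.000090i)
  m=5: (+0.139404+0.027325i) × (+0.004472-0.001298i) = +0.000659-0.000059i  (running Σ = -0.368551-0.000149i)
  m=6: (-0.401495+0.167884i) × (+0.000541-0.000191i) = -0.000185+0.000167i  (running Σ = -0.368736+0.000019i)
  m=7: (+0.209306-0.315916i) × (+0.000047-0.000020i) = +0.000004-0.000019i  (running Σ = -0.368733-0.000000i)
  m=8: (+0.000738+0.165120i) × (+0.000003-0.000001i) = +0.000000+0.000000i  (running Σ = -0.368732-0.000000i)
Accumulated sum -0.368732-0.000000i; after 4π/(2l+1) scaling, -0.272566-0.000000i ⇒ P_8 = -0.272566

-0.272566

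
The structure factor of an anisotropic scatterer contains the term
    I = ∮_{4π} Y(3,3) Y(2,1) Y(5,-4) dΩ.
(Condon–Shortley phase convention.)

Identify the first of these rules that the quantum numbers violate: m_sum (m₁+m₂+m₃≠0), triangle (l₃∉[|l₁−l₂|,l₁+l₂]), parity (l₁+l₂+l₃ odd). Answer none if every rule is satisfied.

none

m₁+m₂+m₃ = 3 + 1 − 4 = 0  ✓
triangle: |3−2|=1 ≤ l₃=5 ≤ 3+2=5  ✓
parity: l₁+l₂+l₃ = 10 is even  ✓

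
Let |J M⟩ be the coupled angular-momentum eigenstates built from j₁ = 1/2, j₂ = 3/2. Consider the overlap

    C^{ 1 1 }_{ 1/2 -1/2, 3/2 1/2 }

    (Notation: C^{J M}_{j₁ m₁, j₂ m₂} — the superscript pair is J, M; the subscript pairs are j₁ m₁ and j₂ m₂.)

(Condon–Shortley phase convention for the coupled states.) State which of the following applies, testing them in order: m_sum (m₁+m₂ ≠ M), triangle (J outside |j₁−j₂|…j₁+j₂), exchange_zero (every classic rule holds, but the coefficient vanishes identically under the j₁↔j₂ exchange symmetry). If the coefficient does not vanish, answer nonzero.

m_sum

m-sum: m₁+m₂ = -1/2+1/2 = 0, M = 1  ✗ ⇒ coefficient is 0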